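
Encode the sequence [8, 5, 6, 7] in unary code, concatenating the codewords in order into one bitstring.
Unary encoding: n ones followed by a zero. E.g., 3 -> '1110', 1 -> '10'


Encode each number as n ones followed by a terminating 0:
  8 -> 111111110 (9 bits)
  5 -> 111110 (6 bits)
  6 -> 1111110 (7 bits)
  7 -> 11111110 (8 bits)
Total length = 9 + 6 + 7 + 8 = 30 bits.

Unary([8, 5, 6, 7]) = 111111110111110111111011111110 (30 bits)


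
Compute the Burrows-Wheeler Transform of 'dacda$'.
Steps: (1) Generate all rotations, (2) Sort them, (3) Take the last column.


Rotations (sorted):
  0: $dacda -> last char: a
  1: a$dacd -> last char: d
  2: acda$d -> last char: d
  3: cda$da -> last char: a
  4: da$dac -> last char: c
  5: dacda$ -> last char: $


BWT = addac$


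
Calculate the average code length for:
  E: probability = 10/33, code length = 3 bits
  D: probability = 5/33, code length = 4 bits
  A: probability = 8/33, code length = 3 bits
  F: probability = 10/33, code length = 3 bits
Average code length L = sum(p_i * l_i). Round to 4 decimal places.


Weighted contributions p_i * l_i:
  E: (10/33) * 3 = 30/33
  D: (5/33) * 4 = 20/33
  A: (8/33) * 3 = 24/33
  F: (10/33) * 3 = 30/33
Sum = (30 + 20 + 24 + 30)/33 = 104/33

L = 104/33 = 3.1515 bits/symbol


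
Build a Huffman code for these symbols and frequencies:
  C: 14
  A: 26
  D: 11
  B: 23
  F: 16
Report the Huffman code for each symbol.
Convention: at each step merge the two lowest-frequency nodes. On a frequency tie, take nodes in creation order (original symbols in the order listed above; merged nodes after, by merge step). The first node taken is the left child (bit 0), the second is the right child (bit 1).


Huffman tree construction:
Step 1: Merge D(11) + C(14) = 25
Step 2: Merge F(16) + B(23) = 39
Step 3: Merge (D+C)(25) + A(26) = 51
Step 4: Merge (F+B)(39) + ((D+C)+A)(51) = 90
Read each symbol's code off the tree from the root (left child = 0, right child = 1).

Codes:
  C: 101 (length 3)
  A: 11 (length 2)
  D: 100 (length 3)
  B: 01 (length 2)
  F: 00 (length 2)
Average code length: 205/90 = 2.2778 bits/symbol


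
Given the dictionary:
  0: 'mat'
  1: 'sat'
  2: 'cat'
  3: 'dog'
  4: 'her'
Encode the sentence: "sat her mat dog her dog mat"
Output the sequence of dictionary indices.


Look up each word in the dictionary:
  'sat' -> 1
  'her' -> 4
  'mat' -> 0
  'dog' -> 3
  'her' -> 4
  'dog' -> 3
  'mat' -> 0

Encoded: [1, 4, 0, 3, 4, 3, 0]


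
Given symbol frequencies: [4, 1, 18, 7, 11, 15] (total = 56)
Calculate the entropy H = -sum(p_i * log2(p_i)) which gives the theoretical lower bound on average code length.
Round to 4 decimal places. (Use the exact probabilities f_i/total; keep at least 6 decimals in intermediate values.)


Per-symbol terms -p_i * log2(p_i) with p_i = f_i/56:
  p = 4/56 = 0.071429: log2(p) = -3.807355, -p*log2(p) = 0.271954
  p = 1/56 = 0.017857: log2(p) = -5.807355, -p*log2(p) = 0.103703
  p = 18/56 = 0.321429: log2(p) = -1.637430, -p*log2(p) = 0.526317
  p = 7/56 = 0.125000: log2(p) = -3.000000, -p*log2(p) = 0.375000
  p = 11/56 = 0.196429: log2(p) = -2.347923, -p*log2(p) = 0.461199
  p = 15/56 = 0.267857: log2(p) = -1.900464, -p*log2(p) = 0.509053
H = 0.271954 + 0.103703 + 0.526317 + 0.375000 + 0.461199 + 0.509053 = 2.247226

H = 2.2472 bits/symbol


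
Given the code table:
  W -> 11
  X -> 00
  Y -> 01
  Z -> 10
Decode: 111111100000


Decoding:
11 -> W
11 -> W
11 -> W
10 -> Z
00 -> X
00 -> X


Result: WWWZXX


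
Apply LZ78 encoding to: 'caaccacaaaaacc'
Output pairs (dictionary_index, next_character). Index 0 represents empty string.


LZ78 encoding steps:
Dictionary: {0: ''}
Step 1: w='' (idx 0), next='c' -> output (0, 'c'), add 'c' as idx 1
Step 2: w='' (idx 0), next='a' -> output (0, 'a'), add 'a' as idx 2
Step 3: w='a' (idx 2), next='c' -> output (2, 'c'), add 'ac' as idx 3
Step 4: w='c' (idx 1), next='a' -> output (1, 'a'), add 'ca' as idx 4
Step 5: w='ca' (idx 4), next='a' -> output (4, 'a'), add 'caa' as idx 5
Step 6: w='a' (idx 2), next='a' -> output (2, 'a'), add 'aa' as idx 6
Step 7: w='ac' (idx 3), next='c' -> output (3, 'c'), add 'acc' as idx 7


Encoded: [(0, 'c'), (0, 'a'), (2, 'c'), (1, 'a'), (4, 'a'), (2, 'a'), (3, 'c')]


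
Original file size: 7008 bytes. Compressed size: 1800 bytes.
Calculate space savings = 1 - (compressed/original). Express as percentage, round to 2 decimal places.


ratio = compressed/original = 1800/7008 = 0.256849
savings = 1 - ratio = 1 - 0.256849 = 0.743151
as a percentage: 0.743151 * 100 = 74.32%

Space savings = 1 - 1800/7008 = 74.32%


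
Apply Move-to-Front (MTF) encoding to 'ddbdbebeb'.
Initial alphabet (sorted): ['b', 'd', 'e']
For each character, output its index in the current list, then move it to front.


MTF encoding:
'd': index 1 in ['b', 'd', 'e'] -> ['d', 'b', 'e']
'd': index 0 in ['d', 'b', 'e'] -> ['d', 'b', 'e']
'b': index 1 in ['d', 'b', 'e'] -> ['b', 'd', 'e']
'd': index 1 in ['b', 'd', 'e'] -> ['d', 'b', 'e']
'b': index 1 in ['d', 'b', 'e'] -> ['b', 'd', 'e']
'e': index 2 in ['b', 'd', 'e'] -> ['e', 'b', 'd']
'b': index 1 in ['e', 'b', 'd'] -> ['b', 'e', 'd']
'e': index 1 in ['b', 'e', 'd'] -> ['e', 'b', 'd']
'b': index 1 in ['e', 'b', 'd'] -> ['b', 'e', 'd']


Output: [1, 0, 1, 1, 1, 2, 1, 1, 1]


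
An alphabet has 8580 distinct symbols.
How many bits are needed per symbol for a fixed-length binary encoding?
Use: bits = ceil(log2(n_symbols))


log2(8580) = 13.0668
Bracket: 2^13 = 8192 < 8580 <= 2^14 = 16384
So ceil(log2(8580)) = 14

bits = ceil(log2(8580)) = ceil(13.0668) = 14 bits


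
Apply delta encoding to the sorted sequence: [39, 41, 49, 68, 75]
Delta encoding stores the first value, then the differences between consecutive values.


First value: 39
Deltas:
  41 - 39 = 2
  49 - 41 = 8
  68 - 49 = 19
  75 - 68 = 7


Delta encoded: [39, 2, 8, 19, 7]


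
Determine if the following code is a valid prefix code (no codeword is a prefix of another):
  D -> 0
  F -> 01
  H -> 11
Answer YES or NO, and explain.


Checking each pair (does one codeword prefix another?):
  D='0' vs F='01': prefix -- VIOLATION

NO -- this is NOT a valid prefix code. D (0) is a prefix of F (01).


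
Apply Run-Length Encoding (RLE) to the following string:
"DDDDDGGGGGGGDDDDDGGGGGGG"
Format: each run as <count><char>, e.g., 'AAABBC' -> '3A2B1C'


Scanning runs left to right:
  i=0: run of 'D' x 5 -> '5D'
  i=5: run of 'G' x 7 -> '7G'
  i=12: run of 'D' x 5 -> '5D'
  i=17: run of 'G' x 7 -> '7G'

RLE = 5D7G5D7G


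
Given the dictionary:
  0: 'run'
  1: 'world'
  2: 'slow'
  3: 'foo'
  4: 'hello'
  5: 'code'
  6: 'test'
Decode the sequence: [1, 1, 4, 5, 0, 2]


Look up each index in the dictionary:
  1 -> 'world'
  1 -> 'world'
  4 -> 'hello'
  5 -> 'code'
  0 -> 'run'
  2 -> 'slow'

Decoded: "world world hello code run slow"


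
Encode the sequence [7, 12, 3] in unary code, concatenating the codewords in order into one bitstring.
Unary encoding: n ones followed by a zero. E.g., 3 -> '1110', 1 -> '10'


Encode each number as n ones followed by a terminating 0:
  7 -> 11111110 (8 bits)
  12 -> 1111111111110 (13 bits)
  3 -> 1110 (4 bits)
Total length = 8 + 13 + 4 = 25 bits.

Unary([7, 12, 3]) = 1111111011111111111101110 (25 bits)


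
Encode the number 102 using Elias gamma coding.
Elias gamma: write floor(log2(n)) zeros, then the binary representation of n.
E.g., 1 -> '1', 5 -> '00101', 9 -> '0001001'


num_bits = floor(log2(102)) + 1 = 7
leading_zeros = num_bits - 1 = 6
binary(102) = 1100110

Elias gamma(102) = '000000' + '1100110' = 0000001100110 (13 bits)


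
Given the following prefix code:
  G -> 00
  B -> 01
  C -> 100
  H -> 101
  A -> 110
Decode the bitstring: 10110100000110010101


Decoding step by step:
Bits 101 -> H
Bits 101 -> H
Bits 00 -> G
Bits 00 -> G
Bits 01 -> B
Bits 100 -> C
Bits 101 -> H
Bits 01 -> B


Decoded message: HHGGBCHB


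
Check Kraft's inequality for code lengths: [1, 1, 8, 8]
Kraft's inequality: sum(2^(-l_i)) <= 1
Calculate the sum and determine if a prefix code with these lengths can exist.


Sum = 2^(-1) + 2^(-1) + 2^(-8) + 2^(-8)
    = 0.5 + 0.5 + 0.00390625 + 0.00390625
    = 258/256 = 1.0078125
Since 1.0078125 > 1, Kraft's inequality is NOT satisfied.
A prefix code with these lengths CANNOT exist.

Kraft sum = 1.0078125. Not satisfied.


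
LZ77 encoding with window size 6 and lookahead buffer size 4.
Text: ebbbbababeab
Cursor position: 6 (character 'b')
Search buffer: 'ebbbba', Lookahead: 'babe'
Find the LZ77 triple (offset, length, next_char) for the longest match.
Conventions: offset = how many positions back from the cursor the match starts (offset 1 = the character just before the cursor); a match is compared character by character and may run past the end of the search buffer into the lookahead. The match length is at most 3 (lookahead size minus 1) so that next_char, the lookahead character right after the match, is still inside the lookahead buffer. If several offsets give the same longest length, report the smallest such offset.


Try each offset into the search buffer:
  offset=1 (pos 5, char 'a'): match length 0
  offset=2 (pos 4, char 'b'): match length 3
  offset=3 (pos 3, char 'b'): match length 1
  offset=4 (pos 2, char 'b'): match length 1
  offset=5 (pos 1, char 'b'): match length 1
  offset=6 (pos 0, char 'e'): match length 0
Longest match has length 3 at offset 2.
next_char = character at position 6 + 3 = 9 -> 'e'

Best match: offset=2, length=3 (matching 'bab' starting at position 4)
LZ77 triple: (2, 3, 'e')


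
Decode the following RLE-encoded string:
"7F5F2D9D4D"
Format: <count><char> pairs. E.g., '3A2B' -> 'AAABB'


Expanding each <count><char> pair:
  7F -> 'FFFFFFF'
  5F -> 'FFFFF'
  2D -> 'DD'
  9D -> 'DDDDDDDDD'
  4D -> 'DDDD'

Decoded = FFFFFFFFFFFFDDDDDDDDDDDDDDD


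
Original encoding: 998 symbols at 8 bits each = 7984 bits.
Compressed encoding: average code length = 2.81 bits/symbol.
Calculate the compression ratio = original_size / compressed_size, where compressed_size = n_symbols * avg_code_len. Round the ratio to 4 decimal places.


original_size = n_symbols * orig_bits = 998 * 8 = 7984 bits
compressed_size = n_symbols * avg_code_len = 998 * 2.81 = 2804.38 bits
ratio = original_size / compressed_size = 7984 / 2804.38 = 2.847

Compression ratio = 2.847


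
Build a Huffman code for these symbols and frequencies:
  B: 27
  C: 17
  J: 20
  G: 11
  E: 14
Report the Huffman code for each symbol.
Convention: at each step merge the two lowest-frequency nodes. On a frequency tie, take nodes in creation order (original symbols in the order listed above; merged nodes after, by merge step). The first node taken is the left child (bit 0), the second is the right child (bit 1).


Huffman tree construction:
Step 1: Merge G(11) + E(14) = 25
Step 2: Merge C(17) + J(20) = 37
Step 3: Merge (G+E)(25) + B(27) = 52
Step 4: Merge (C+J)(37) + ((G+E)+B)(52) = 89
Read each symbol's code off the tree from the root (left child = 0, right child = 1).

Codes:
  B: 11 (length 2)
  C: 00 (length 2)
  J: 01 (length 2)
  G: 100 (length 3)
  E: 101 (length 3)
Average code length: 203/89 = 2.2809 bits/symbol


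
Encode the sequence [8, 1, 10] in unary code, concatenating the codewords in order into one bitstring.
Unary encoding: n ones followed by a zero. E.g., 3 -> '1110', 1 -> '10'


Encode each number as n ones followed by a terminating 0:
  8 -> 111111110 (9 bits)
  1 -> 10 (2 bits)
  10 -> 11111111110 (11 bits)
Total length = 9 + 2 + 11 = 22 bits.

Unary([8, 1, 10]) = 1111111101011111111110 (22 bits)


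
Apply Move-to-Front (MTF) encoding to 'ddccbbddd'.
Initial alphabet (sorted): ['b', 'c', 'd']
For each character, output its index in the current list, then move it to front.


MTF encoding:
'd': index 2 in ['b', 'c', 'd'] -> ['d', 'b', 'c']
'd': index 0 in ['d', 'b', 'c'] -> ['d', 'b', 'c']
'c': index 2 in ['d', 'b', 'c'] -> ['c', 'd', 'b']
'c': index 0 in ['c', 'd', 'b'] -> ['c', 'd', 'b']
'b': index 2 in ['c', 'd', 'b'] -> ['b', 'c', 'd']
'b': index 0 in ['b', 'c', 'd'] -> ['b', 'c', 'd']
'd': index 2 in ['b', 'c', 'd'] -> ['d', 'b', 'c']
'd': index 0 in ['d', 'b', 'c'] -> ['d', 'b', 'c']
'd': index 0 in ['d', 'b', 'c'] -> ['d', 'b', 'c']


Output: [2, 0, 2, 0, 2, 0, 2, 0, 0]


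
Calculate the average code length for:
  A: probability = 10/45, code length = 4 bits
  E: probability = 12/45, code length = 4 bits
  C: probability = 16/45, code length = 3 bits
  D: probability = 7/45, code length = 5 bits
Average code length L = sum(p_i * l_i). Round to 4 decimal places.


Weighted contributions p_i * l_i:
  A: (10/45) * 4 = 40/45
  E: (12/45) * 4 = 48/45
  C: (16/45) * 3 = 48/45
  D: (7/45) * 5 = 35/45
Sum = (40 + 48 + 48 + 35)/45 = 171/45

L = 171/45 = 3.8000 bits/symbol


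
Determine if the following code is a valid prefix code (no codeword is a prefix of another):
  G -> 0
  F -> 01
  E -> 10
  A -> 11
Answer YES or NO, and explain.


Checking each pair (does one codeword prefix another?):
  G='0' vs F='01': prefix -- VIOLATION

NO -- this is NOT a valid prefix code. G (0) is a prefix of F (01).


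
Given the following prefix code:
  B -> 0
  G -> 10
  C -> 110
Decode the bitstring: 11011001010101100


Decoding step by step:
Bits 110 -> C
Bits 110 -> C
Bits 0 -> B
Bits 10 -> G
Bits 10 -> G
Bits 10 -> G
Bits 110 -> C
Bits 0 -> B


Decoded message: CCBGGGCB


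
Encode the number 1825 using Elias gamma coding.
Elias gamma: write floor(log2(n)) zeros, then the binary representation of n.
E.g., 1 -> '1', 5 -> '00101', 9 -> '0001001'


num_bits = floor(log2(1825)) + 1 = 11
leading_zeros = num_bits - 1 = 10
binary(1825) = 11100100001

Elias gamma(1825) = '0000000000' + '11100100001' = 000000000011100100001 (21 bits)


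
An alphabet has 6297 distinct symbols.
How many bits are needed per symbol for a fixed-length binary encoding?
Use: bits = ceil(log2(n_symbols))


log2(6297) = 12.6204
Bracket: 2^12 = 4096 < 6297 <= 2^13 = 8192
So ceil(log2(6297)) = 13

bits = ceil(log2(6297)) = ceil(12.6204) = 13 bits


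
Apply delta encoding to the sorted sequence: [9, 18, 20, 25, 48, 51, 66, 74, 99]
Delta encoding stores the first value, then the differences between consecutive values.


First value: 9
Deltas:
  18 - 9 = 9
  20 - 18 = 2
  25 - 20 = 5
  48 - 25 = 23
  51 - 48 = 3
  66 - 51 = 15
  74 - 66 = 8
  99 - 74 = 25


Delta encoded: [9, 9, 2, 5, 23, 3, 15, 8, 25]


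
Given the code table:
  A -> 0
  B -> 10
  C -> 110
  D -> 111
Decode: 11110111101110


Decoding:
111 -> D
10 -> B
111 -> D
10 -> B
111 -> D
0 -> A


Result: DBDBDA


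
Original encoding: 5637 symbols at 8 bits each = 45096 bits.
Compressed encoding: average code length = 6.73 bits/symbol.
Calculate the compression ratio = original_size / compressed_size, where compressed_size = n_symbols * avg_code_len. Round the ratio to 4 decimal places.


original_size = n_symbols * orig_bits = 5637 * 8 = 45096 bits
compressed_size = n_symbols * avg_code_len = 5637 * 6.73 = 37937.01 bits
ratio = original_size / compressed_size = 45096 / 37937.01 = 1.1887

Compression ratio = 1.1887


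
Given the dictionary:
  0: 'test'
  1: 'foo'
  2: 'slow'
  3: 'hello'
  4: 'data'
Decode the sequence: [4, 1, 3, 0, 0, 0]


Look up each index in the dictionary:
  4 -> 'data'
  1 -> 'foo'
  3 -> 'hello'
  0 -> 'test'
  0 -> 'test'
  0 -> 'test'

Decoded: "data foo hello test test test"


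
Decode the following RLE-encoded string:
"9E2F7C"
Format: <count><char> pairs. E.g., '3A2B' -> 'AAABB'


Expanding each <count><char> pair:
  9E -> 'EEEEEEEEE'
  2F -> 'FF'
  7C -> 'CCCCCCC'

Decoded = EEEEEEEEEFFCCCCCCC


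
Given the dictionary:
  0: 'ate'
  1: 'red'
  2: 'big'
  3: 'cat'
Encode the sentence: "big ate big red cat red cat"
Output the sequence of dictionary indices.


Look up each word in the dictionary:
  'big' -> 2
  'ate' -> 0
  'big' -> 2
  'red' -> 1
  'cat' -> 3
  'red' -> 1
  'cat' -> 3

Encoded: [2, 0, 2, 1, 3, 1, 3]


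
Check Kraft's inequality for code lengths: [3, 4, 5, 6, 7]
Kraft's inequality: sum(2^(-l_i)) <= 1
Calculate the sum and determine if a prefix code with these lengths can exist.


Sum = 2^(-3) + 2^(-4) + 2^(-5) + 2^(-6) + 2^(-7)
    = 0.125 + 0.0625 + 0.03125 + 0.015625 + 0.0078125
    = 31/128 = 0.2421875
Since 0.2421875 <= 1, Kraft's inequality IS satisfied.
A prefix code with these lengths CAN exist.

Kraft sum = 0.2421875. Satisfied.


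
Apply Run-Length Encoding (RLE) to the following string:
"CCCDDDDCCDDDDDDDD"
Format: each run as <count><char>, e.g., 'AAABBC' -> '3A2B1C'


Scanning runs left to right:
  i=0: run of 'C' x 3 -> '3C'
  i=3: run of 'D' x 4 -> '4D'
  i=7: run of 'C' x 2 -> '2C'
  i=9: run of 'D' x 8 -> '8D'

RLE = 3C4D2C8D


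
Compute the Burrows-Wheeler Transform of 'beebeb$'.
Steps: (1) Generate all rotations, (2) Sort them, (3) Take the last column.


Rotations (sorted):
  0: $beebeb -> last char: b
  1: b$beebe -> last char: e
  2: beb$bee -> last char: e
  3: beebeb$ -> last char: $
  4: eb$beeb -> last char: b
  5: ebeb$be -> last char: e
  6: eebeb$b -> last char: b


BWT = bee$beb


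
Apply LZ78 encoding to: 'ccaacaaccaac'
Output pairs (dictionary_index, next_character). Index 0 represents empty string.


LZ78 encoding steps:
Dictionary: {0: ''}
Step 1: w='' (idx 0), next='c' -> output (0, 'c'), add 'c' as idx 1
Step 2: w='c' (idx 1), next='a' -> output (1, 'a'), add 'ca' as idx 2
Step 3: w='' (idx 0), next='a' -> output (0, 'a'), add 'a' as idx 3
Step 4: w='ca' (idx 2), next='a' -> output (2, 'a'), add 'caa' as idx 4
Step 5: w='c' (idx 1), next='c' -> output (1, 'c'), add 'cc' as idx 5
Step 6: w='a' (idx 3), next='a' -> output (3, 'a'), add 'aa' as idx 6
Step 7: w='c' (idx 1), end of input -> output (1, '')


Encoded: [(0, 'c'), (1, 'a'), (0, 'a'), (2, 'a'), (1, 'c'), (3, 'a'), (1, '')]


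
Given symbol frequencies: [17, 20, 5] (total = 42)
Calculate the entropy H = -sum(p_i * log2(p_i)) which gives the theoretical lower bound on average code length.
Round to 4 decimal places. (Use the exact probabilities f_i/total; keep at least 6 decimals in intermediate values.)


Per-symbol terms -p_i * log2(p_i) with p_i = f_i/42:
  p = 17/42 = 0.404762: log2(p) = -1.304855, -p*log2(p) = 0.528155
  p = 20/42 = 0.476190: log2(p) = -1.070389, -p*log2(p) = 0.509709
  p = 5/42 = 0.119048: log2(p) = -3.070389, -p*log2(p) = 0.365523
H = 0.528155 + 0.509709 + 0.365523 = 1.403387

H = 1.4034 bits/symbol


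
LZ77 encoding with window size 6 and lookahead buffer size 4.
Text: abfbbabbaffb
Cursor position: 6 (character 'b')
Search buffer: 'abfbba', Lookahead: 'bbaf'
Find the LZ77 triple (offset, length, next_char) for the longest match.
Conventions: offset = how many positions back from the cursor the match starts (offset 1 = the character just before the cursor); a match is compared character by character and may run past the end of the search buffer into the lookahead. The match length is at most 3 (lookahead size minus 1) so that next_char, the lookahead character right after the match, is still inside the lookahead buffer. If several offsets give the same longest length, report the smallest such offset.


Try each offset into the search buffer:
  offset=1 (pos 5, char 'a'): match length 0
  offset=2 (pos 4, char 'b'): match length 1
  offset=3 (pos 3, char 'b'): match length 3
  offset=4 (pos 2, char 'f'): match length 0
  offset=5 (pos 1, char 'b'): match length 1
  offset=6 (pos 0, char 'a'): match length 0
Longest match has length 3 at offset 3.
next_char = character at position 6 + 3 = 9 -> 'f'

Best match: offset=3, length=3 (matching 'bba' starting at position 3)
LZ77 triple: (3, 3, 'f')


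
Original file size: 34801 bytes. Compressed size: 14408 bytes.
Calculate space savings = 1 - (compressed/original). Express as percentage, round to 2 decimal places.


ratio = compressed/original = 14408/34801 = 0.414011
savings = 1 - ratio = 1 - 0.414011 = 0.585989
as a percentage: 0.585989 * 100 = 58.6%

Space savings = 1 - 14408/34801 = 58.6%


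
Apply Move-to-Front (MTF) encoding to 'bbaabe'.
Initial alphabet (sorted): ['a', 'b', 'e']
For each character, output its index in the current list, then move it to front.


MTF encoding:
'b': index 1 in ['a', 'b', 'e'] -> ['b', 'a', 'e']
'b': index 0 in ['b', 'a', 'e'] -> ['b', 'a', 'e']
'a': index 1 in ['b', 'a', 'e'] -> ['a', 'b', 'e']
'a': index 0 in ['a', 'b', 'e'] -> ['a', 'b', 'e']
'b': index 1 in ['a', 'b', 'e'] -> ['b', 'a', 'e']
'e': index 2 in ['b', 'a', 'e'] -> ['e', 'b', 'a']


Output: [1, 0, 1, 0, 1, 2]


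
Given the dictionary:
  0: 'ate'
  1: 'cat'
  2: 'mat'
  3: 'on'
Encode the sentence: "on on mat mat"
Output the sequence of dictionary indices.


Look up each word in the dictionary:
  'on' -> 3
  'on' -> 3
  'mat' -> 2
  'mat' -> 2

Encoded: [3, 3, 2, 2]


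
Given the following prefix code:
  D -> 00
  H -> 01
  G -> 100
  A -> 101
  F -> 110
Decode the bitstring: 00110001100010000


Decoding step by step:
Bits 00 -> D
Bits 110 -> F
Bits 00 -> D
Bits 110 -> F
Bits 00 -> D
Bits 100 -> G
Bits 00 -> D


Decoded message: DFDFDGD


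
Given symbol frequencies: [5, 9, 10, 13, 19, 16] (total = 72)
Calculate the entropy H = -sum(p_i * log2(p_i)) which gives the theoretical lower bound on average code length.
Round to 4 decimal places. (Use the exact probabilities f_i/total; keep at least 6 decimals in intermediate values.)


Per-symbol terms -p_i * log2(p_i) with p_i = f_i/72:
  p = 5/72 = 0.069444: log2(p) = -3.847997, -p*log2(p) = 0.267222
  p = 9/72 = 0.125000: log2(p) = -3.000000, -p*log2(p) = 0.375000
  p = 10/72 = 0.138889: log2(p) = -2.847997, -p*log2(p) = 0.395555
  p = 13/72 = 0.180556: log2(p) = -2.469485, -p*log2(p) = 0.445879
  p = 19/72 = 0.263889: log2(p) = -1.921997, -p*log2(p) = 0.507194
  p = 16/72 = 0.222222: log2(p) = -2.169925, -p*log2(p) = 0.482206
H = 0.267222 + 0.375000 + 0.395555 + 0.445879 + 0.507194 + 0.482206 = 2.473056

H = 2.4731 bits/symbol


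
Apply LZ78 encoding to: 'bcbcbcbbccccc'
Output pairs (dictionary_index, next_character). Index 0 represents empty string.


LZ78 encoding steps:
Dictionary: {0: ''}
Step 1: w='' (idx 0), next='b' -> output (0, 'b'), add 'b' as idx 1
Step 2: w='' (idx 0), next='c' -> output (0, 'c'), add 'c' as idx 2
Step 3: w='b' (idx 1), next='c' -> output (1, 'c'), add 'bc' as idx 3
Step 4: w='bc' (idx 3), next='b' -> output (3, 'b'), add 'bcb' as idx 4
Step 5: w='bc' (idx 3), next='c' -> output (3, 'c'), add 'bcc' as idx 5
Step 6: w='c' (idx 2), next='c' -> output (2, 'c'), add 'cc' as idx 6
Step 7: w='c' (idx 2), end of input -> output (2, '')


Encoded: [(0, 'b'), (0, 'c'), (1, 'c'), (3, 'b'), (3, 'c'), (2, 'c'), (2, '')]


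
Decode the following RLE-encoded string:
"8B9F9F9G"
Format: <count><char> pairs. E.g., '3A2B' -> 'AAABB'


Expanding each <count><char> pair:
  8B -> 'BBBBBBBB'
  9F -> 'FFFFFFFFF'
  9F -> 'FFFFFFFFF'
  9G -> 'GGGGGGGGG'

Decoded = BBBBBBBBFFFFFFFFFFFFFFFFFFGGGGGGGGG


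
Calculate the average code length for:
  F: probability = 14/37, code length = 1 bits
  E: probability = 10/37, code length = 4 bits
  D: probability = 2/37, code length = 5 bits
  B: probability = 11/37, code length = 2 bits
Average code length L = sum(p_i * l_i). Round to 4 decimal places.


Weighted contributions p_i * l_i:
  F: (14/37) * 1 = 14/37
  E: (10/37) * 4 = 40/37
  D: (2/37) * 5 = 10/37
  B: (11/37) * 2 = 22/37
Sum = (14 + 40 + 10 + 22)/37 = 86/37

L = 86/37 = 2.3243 bits/symbol


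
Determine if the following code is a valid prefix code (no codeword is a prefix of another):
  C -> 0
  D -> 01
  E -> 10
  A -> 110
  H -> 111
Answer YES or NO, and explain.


Checking each pair (does one codeword prefix another?):
  C='0' vs D='01': prefix -- VIOLATION

NO -- this is NOT a valid prefix code. C (0) is a prefix of D (01).


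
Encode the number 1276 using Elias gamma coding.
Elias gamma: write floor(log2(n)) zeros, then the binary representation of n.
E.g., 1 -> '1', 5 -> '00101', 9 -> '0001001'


num_bits = floor(log2(1276)) + 1 = 11
leading_zeros = num_bits - 1 = 10
binary(1276) = 10011111100

Elias gamma(1276) = '0000000000' + '10011111100' = 000000000010011111100 (21 bits)


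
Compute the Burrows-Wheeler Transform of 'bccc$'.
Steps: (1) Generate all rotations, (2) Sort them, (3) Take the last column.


Rotations (sorted):
  0: $bccc -> last char: c
  1: bccc$ -> last char: $
  2: c$bcc -> last char: c
  3: cc$bc -> last char: c
  4: ccc$b -> last char: b


BWT = c$ccb


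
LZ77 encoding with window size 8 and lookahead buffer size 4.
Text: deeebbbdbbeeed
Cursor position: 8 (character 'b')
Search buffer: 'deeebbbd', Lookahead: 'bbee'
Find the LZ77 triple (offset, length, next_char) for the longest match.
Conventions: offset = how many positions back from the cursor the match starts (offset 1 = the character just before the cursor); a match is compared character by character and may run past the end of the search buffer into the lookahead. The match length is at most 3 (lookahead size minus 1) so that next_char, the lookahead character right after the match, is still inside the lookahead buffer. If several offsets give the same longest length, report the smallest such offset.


Try each offset into the search buffer:
  offset=1 (pos 7, char 'd'): match length 0
  offset=2 (pos 6, char 'b'): match length 1
  offset=3 (pos 5, char 'b'): match length 2
  offset=4 (pos 4, char 'b'): match length 2
  offset=5 (pos 3, char 'e'): match length 0
  offset=6 (pos 2, char 'e'): match length 0
  offset=7 (pos 1, char 'e'): match length 0
  offset=8 (pos 0, char 'd'): match length 0
Longest match has length 2, found at offsets 3, 4; take the smallest, offset 3.
next_char = character at position 8 + 2 = 10 -> 'e'

Best match: offset=3, length=2 (matching 'bb' starting at position 5)
LZ77 triple: (3, 2, 'e')


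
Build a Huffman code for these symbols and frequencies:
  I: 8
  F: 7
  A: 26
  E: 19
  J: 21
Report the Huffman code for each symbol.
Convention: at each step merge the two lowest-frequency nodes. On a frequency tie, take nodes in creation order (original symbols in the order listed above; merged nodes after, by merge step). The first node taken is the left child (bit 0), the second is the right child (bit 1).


Huffman tree construction:
Step 1: Merge F(7) + I(8) = 15
Step 2: Merge (F+I)(15) + E(19) = 34
Step 3: Merge J(21) + A(26) = 47
Step 4: Merge ((F+I)+E)(34) + (J+A)(47) = 81
Read each symbol's code off the tree from the root (left child = 0, right child = 1).

Codes:
  I: 001 (length 3)
  F: 000 (length 3)
  A: 11 (length 2)
  E: 01 (length 2)
  J: 10 (length 2)
Average code length: 177/81 = 2.1852 bits/symbol


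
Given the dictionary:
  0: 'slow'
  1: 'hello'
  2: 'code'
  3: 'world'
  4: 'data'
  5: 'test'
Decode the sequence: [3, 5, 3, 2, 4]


Look up each index in the dictionary:
  3 -> 'world'
  5 -> 'test'
  3 -> 'world'
  2 -> 'code'
  4 -> 'data'

Decoded: "world test world code data"


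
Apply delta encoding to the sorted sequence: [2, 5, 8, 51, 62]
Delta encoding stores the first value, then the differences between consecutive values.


First value: 2
Deltas:
  5 - 2 = 3
  8 - 5 = 3
  51 - 8 = 43
  62 - 51 = 11


Delta encoded: [2, 3, 3, 43, 11]


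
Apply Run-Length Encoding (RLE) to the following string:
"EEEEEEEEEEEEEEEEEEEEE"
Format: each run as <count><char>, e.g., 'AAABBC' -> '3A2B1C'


Scanning runs left to right:
  i=0: run of 'E' x 21 -> '21E'

RLE = 21E


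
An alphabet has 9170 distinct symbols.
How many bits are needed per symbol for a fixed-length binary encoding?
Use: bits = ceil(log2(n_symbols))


log2(9170) = 13.1627
Bracket: 2^13 = 8192 < 9170 <= 2^14 = 16384
So ceil(log2(9170)) = 14

bits = ceil(log2(9170)) = ceil(13.1627) = 14 bits


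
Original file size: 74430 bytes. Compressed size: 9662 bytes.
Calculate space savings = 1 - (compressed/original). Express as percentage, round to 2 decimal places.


ratio = compressed/original = 9662/74430 = 0.129813
savings = 1 - ratio = 1 - 0.129813 = 0.870187
as a percentage: 0.870187 * 100 = 87.02%

Space savings = 1 - 9662/74430 = 87.02%


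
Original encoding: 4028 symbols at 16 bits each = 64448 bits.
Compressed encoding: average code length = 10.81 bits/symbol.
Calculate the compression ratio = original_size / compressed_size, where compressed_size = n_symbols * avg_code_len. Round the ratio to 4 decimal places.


original_size = n_symbols * orig_bits = 4028 * 16 = 64448 bits
compressed_size = n_symbols * avg_code_len = 4028 * 10.81 = 43542.68 bits
ratio = original_size / compressed_size = 64448 / 43542.68 = 1.4801

Compression ratio = 1.4801


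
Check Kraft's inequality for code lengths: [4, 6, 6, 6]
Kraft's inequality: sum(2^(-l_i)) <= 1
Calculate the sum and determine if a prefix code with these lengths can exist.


Sum = 2^(-4) + 2^(-6) + 2^(-6) + 2^(-6)
    = 0.0625 + 0.015625 + 0.015625 + 0.015625
    = 7/64 = 0.109375
Since 0.109375 <= 1, Kraft's inequality IS satisfied.
A prefix code with these lengths CAN exist.

Kraft sum = 0.109375. Satisfied.


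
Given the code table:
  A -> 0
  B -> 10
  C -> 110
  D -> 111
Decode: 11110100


Decoding:
111 -> D
10 -> B
10 -> B
0 -> A


Result: DBBA


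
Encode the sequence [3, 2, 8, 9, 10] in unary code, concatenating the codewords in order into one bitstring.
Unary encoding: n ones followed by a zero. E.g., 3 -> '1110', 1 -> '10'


Encode each number as n ones followed by a terminating 0:
  3 -> 1110 (4 bits)
  2 -> 110 (3 bits)
  8 -> 111111110 (9 bits)
  9 -> 1111111110 (10 bits)
  10 -> 11111111110 (11 bits)
Total length = 4 + 3 + 9 + 10 + 11 = 37 bits.

Unary([3, 2, 8, 9, 10]) = 1110110111111110111111111011111111110 (37 bits)


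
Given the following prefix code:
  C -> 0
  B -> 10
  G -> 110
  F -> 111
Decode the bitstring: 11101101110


Decoding step by step:
Bits 111 -> F
Bits 0 -> C
Bits 110 -> G
Bits 111 -> F
Bits 0 -> C


Decoded message: FCGFC


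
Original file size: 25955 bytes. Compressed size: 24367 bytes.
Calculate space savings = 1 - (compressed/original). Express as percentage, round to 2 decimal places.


ratio = compressed/original = 24367/25955 = 0.938817
savings = 1 - ratio = 1 - 0.938817 = 0.061183
as a percentage: 0.061183 * 100 = 6.12%

Space savings = 1 - 24367/25955 = 6.12%


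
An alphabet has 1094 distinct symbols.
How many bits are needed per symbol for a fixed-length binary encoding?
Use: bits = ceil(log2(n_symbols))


log2(1094) = 10.0954
Bracket: 2^10 = 1024 < 1094 <= 2^11 = 2048
So ceil(log2(1094)) = 11

bits = ceil(log2(1094)) = ceil(10.0954) = 11 bits


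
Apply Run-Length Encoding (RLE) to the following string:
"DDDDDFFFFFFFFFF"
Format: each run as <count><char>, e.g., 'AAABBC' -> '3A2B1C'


Scanning runs left to right:
  i=0: run of 'D' x 5 -> '5D'
  i=5: run of 'F' x 10 -> '10F'

RLE = 5D10F


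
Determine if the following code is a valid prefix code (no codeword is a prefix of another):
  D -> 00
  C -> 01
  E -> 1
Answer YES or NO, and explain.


Checking each pair (does one codeword prefix another?):
  D='00' vs C='01': no prefix
  D='00' vs E='1': no prefix
  C='01' vs D='00': no prefix
  C='01' vs E='1': no prefix
  E='1' vs D='00': no prefix
  E='1' vs C='01': no prefix
No violation found over all pairs.

YES -- this is a valid prefix code. No codeword is a prefix of any other codeword.


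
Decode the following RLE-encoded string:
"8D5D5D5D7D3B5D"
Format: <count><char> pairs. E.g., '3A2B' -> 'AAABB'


Expanding each <count><char> pair:
  8D -> 'DDDDDDDD'
  5D -> 'DDDDD'
  5D -> 'DDDDD'
  5D -> 'DDDDD'
  7D -> 'DDDDDDD'
  3B -> 'BBB'
  5D -> 'DDDDD'

Decoded = DDDDDDDDDDDDDDDDDDDDDDDDDDDDDDBBBDDDDD


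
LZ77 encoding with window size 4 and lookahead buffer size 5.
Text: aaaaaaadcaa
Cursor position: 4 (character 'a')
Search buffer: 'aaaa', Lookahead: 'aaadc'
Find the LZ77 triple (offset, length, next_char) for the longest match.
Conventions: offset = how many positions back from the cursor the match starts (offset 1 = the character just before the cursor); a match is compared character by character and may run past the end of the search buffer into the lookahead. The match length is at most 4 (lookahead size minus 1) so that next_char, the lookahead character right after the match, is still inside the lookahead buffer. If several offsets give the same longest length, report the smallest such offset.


Try each offset into the search buffer:
  offset=1 (pos 3, char 'a'): match length 3
  offset=2 (pos 2, char 'a'): match length 3
  offset=3 (pos 1, char 'a'): match length 3
  offset=4 (pos 0, char 'a'): match length 3
Longest match has length 3, found at offsets 1, 2, 3, 4; take the smallest, offset 1.
next_char = character at position 4 + 3 = 7 -> 'd'

Best match: offset=1, length=3 (matching 'aaa' starting at position 3)
LZ77 triple: (1, 3, 'd')


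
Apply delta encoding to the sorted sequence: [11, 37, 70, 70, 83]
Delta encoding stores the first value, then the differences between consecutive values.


First value: 11
Deltas:
  37 - 11 = 26
  70 - 37 = 33
  70 - 70 = 0
  83 - 70 = 13


Delta encoded: [11, 26, 33, 0, 13]


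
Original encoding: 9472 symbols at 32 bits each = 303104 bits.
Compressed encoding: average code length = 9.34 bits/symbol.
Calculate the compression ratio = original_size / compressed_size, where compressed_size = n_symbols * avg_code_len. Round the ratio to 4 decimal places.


original_size = n_symbols * orig_bits = 9472 * 32 = 303104 bits
compressed_size = n_symbols * avg_code_len = 9472 * 9.34 = 88468.48 bits
ratio = original_size / compressed_size = 303104 / 88468.48 = 3.4261

Compression ratio = 3.4261


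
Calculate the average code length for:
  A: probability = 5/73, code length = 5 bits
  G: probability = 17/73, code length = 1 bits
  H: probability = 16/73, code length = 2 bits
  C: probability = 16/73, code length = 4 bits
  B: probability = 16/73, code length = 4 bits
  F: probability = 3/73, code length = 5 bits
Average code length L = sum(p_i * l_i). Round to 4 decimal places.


Weighted contributions p_i * l_i:
  A: (5/73) * 5 = 25/73
  G: (17/73) * 1 = 17/73
  H: (16/73) * 2 = 32/73
  C: (16/73) * 4 = 64/73
  B: (16/73) * 4 = 64/73
  F: (3/73) * 5 = 15/73
Sum = (25 + 17 + 32 + 64 + 64 + 15)/73 = 217/73

L = 217/73 = 2.9726 bits/symbol


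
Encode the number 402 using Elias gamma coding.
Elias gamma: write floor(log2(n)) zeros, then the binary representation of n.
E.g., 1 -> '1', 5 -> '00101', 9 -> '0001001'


num_bits = floor(log2(402)) + 1 = 9
leading_zeros = num_bits - 1 = 8
binary(402) = 110010010

Elias gamma(402) = '00000000' + '110010010' = 00000000110010010 (17 bits)


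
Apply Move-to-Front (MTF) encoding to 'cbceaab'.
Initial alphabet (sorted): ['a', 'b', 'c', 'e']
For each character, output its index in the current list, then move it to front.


MTF encoding:
'c': index 2 in ['a', 'b', 'c', 'e'] -> ['c', 'a', 'b', 'e']
'b': index 2 in ['c', 'a', 'b', 'e'] -> ['b', 'c', 'a', 'e']
'c': index 1 in ['b', 'c', 'a', 'e'] -> ['c', 'b', 'a', 'e']
'e': index 3 in ['c', 'b', 'a', 'e'] -> ['e', 'c', 'b', 'a']
'a': index 3 in ['e', 'c', 'b', 'a'] -> ['a', 'e', 'c', 'b']
'a': index 0 in ['a', 'e', 'c', 'b'] -> ['a', 'e', 'c', 'b']
'b': index 3 in ['a', 'e', 'c', 'b'] -> ['b', 'a', 'e', 'c']


Output: [2, 2, 1, 3, 3, 0, 3]


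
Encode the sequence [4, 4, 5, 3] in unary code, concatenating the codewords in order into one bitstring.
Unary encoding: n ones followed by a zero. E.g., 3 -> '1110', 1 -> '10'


Encode each number as n ones followed by a terminating 0:
  4 -> 11110 (5 bits)
  4 -> 11110 (5 bits)
  5 -> 111110 (6 bits)
  3 -> 1110 (4 bits)
Total length = 5 + 5 + 6 + 4 = 20 bits.

Unary([4, 4, 5, 3]) = 11110111101111101110 (20 bits)


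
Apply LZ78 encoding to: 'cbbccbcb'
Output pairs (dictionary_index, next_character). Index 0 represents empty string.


LZ78 encoding steps:
Dictionary: {0: ''}
Step 1: w='' (idx 0), next='c' -> output (0, 'c'), add 'c' as idx 1
Step 2: w='' (idx 0), next='b' -> output (0, 'b'), add 'b' as idx 2
Step 3: w='b' (idx 2), next='c' -> output (2, 'c'), add 'bc' as idx 3
Step 4: w='c' (idx 1), next='b' -> output (1, 'b'), add 'cb' as idx 4
Step 5: w='cb' (idx 4), end of input -> output (4, '')


Encoded: [(0, 'c'), (0, 'b'), (2, 'c'), (1, 'b'), (4, '')]


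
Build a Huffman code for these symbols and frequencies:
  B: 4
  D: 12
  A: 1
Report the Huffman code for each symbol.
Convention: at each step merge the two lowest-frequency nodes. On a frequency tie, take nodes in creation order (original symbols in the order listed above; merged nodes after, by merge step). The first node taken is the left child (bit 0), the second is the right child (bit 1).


Huffman tree construction:
Step 1: Merge A(1) + B(4) = 5
Step 2: Merge (A+B)(5) + D(12) = 17
Read each symbol's code off the tree from the root (left child = 0, right child = 1).

Codes:
  B: 01 (length 2)
  D: 1 (length 1)
  A: 00 (length 2)
Average code length: 22/17 = 1.2941 bits/symbol


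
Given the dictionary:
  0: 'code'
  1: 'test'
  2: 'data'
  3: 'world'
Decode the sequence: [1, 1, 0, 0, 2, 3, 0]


Look up each index in the dictionary:
  1 -> 'test'
  1 -> 'test'
  0 -> 'code'
  0 -> 'code'
  2 -> 'data'
  3 -> 'world'
  0 -> 'code'

Decoded: "test test code code data world code"


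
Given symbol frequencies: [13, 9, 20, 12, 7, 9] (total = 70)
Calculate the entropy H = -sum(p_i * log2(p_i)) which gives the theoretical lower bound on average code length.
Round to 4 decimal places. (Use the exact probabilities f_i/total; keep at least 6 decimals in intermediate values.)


Per-symbol terms -p_i * log2(p_i) with p_i = f_i/70:
  p = 13/70 = 0.185714: log2(p) = -2.428843, -p*log2(p) = 0.451071
  p = 9/70 = 0.128571: log2(p) = -2.959358, -p*log2(p) = 0.380489
  p = 20/70 = 0.285714: log2(p) = -1.807355, -p*log2(p) = 0.516387
  p = 12/70 = 0.171429: log2(p) = -2.544321, -p*log2(p) = 0.436169
  p = 7/70 = 0.100000: log2(p) = -3.321928, -p*log2(p) = 0.332193
  p = 9/70 = 0.128571: log2(p) = -2.959358, -p*log2(p) = 0.380489
H = 0.451071 + 0.380489 + 0.516387 + 0.436169 + 0.332193 + 0.380489 = 2.496798

H = 2.4968 bits/symbol


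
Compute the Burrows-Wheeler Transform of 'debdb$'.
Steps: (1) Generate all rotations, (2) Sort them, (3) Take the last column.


Rotations (sorted):
  0: $debdb -> last char: b
  1: b$debd -> last char: d
  2: bdb$de -> last char: e
  3: db$deb -> last char: b
  4: debdb$ -> last char: $
  5: ebdb$d -> last char: d


BWT = bdeb$d


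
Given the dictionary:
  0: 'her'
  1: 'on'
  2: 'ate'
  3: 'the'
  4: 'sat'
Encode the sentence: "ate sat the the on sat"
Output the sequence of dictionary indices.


Look up each word in the dictionary:
  'ate' -> 2
  'sat' -> 4
  'the' -> 3
  'the' -> 3
  'on' -> 1
  'sat' -> 4

Encoded: [2, 4, 3, 3, 1, 4]


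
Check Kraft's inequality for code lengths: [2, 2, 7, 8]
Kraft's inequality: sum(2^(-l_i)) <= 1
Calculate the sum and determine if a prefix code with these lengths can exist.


Sum = 2^(-2) + 2^(-2) + 2^(-7) + 2^(-8)
    = 0.25 + 0.25 + 0.0078125 + 0.00390625
    = 131/256 = 0.51171875
Since 0.51171875 <= 1, Kraft's inequality IS satisfied.
A prefix code with these lengths CAN exist.

Kraft sum = 0.51171875. Satisfied.


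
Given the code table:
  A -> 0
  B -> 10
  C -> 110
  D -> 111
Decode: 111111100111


Decoding:
111 -> D
111 -> D
10 -> B
0 -> A
111 -> D


Result: DDBAD


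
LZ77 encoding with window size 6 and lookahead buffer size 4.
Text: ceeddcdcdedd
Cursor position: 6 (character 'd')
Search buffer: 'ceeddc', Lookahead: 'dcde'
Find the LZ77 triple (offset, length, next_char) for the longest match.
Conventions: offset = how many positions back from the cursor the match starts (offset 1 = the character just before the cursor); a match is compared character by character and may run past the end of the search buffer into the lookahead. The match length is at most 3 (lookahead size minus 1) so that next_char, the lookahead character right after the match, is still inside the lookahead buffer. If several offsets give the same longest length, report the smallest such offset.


Try each offset into the search buffer:
  offset=1 (pos 5, char 'c'): match length 0
  offset=2 (pos 4, char 'd'): match length 3
  offset=3 (pos 3, char 'd'): match length 1
  offset=4 (pos 2, char 'e'): match length 0
  offset=5 (pos 1, char 'e'): match length 0
  offset=6 (pos 0, char 'c'): match length 0
Longest match has length 3 at offset 2.
next_char = character at position 6 + 3 = 9 -> 'e'

Best match: offset=2, length=3 (matching 'dcd' starting at position 4)
LZ77 triple: (2, 3, 'e')
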